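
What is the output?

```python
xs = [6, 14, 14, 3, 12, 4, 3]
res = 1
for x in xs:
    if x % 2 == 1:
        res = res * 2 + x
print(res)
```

13

x=6: not odd
x=14: not odd
x=14: not odd
x=3: odd, res = 1*2+3 = 5
x=12: not odd
x=4: not odd
x=3: odd, res = 5*2+3 = 13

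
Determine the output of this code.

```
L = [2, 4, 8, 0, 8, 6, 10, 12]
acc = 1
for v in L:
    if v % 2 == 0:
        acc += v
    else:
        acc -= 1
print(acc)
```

51

v=2: even, acc = 1+2 = 3
v=4: even, acc = 3+4 = 7
v=8: even, acc = 7+8 = 15
v=0: even, acc = 15+0 = 15
v=8: even, acc = 15+8 = 23
v=6: even, acc = 23+6 = 29
v=10: even, acc = 29+10 = 39
v=12: even, acc = 39+12 = 51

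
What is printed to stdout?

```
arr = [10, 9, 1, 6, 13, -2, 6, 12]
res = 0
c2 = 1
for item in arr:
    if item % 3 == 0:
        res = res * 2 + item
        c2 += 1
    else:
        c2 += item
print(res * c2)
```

3240

item=10: not %3==0; c2=11
item=9: %3==0, res = 0*2+9 = 9; c2=12
item=1: not %3==0; c2=13
item=6: %3==0, res = 9*2+6 = 24; c2=14
item=13: not %3==0; c2=27
item=-2: not %3==0; c2=25
item=6: %3==0, res = 24*2+6 = 54; c2=26
item=12: %3==0, res = 54*2+12 = 120; c2=27
res*c2 = 120*27 = 3240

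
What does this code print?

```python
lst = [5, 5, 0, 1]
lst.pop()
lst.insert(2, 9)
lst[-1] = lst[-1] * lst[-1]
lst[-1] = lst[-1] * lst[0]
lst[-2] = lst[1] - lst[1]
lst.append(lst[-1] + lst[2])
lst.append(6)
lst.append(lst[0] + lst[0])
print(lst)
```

[5, 5, 0, 0, 0, 6, 10]

pop() removes 1 → [5, 5, 0]
insert 9 at 2 → [5, 5, 9, 0]
lst[-1] = lst[-1]*lst[-1] = 0*0 = 0 → [5, 5, 9, 0]
lst[-1] = lst[-1]*lst[0] = 0*5 = 0 → [5, 5, 9, 0]
lst[-2] = lst[1]-lst[1] = 5-5 = 0 → [5, 5, 0, 0]
append lst[-1]+lst[2] = 0+0 = 0 → [5, 5, 0, 0, 0]
append 6 → [5, 5, 0, 0, 0, 6]
append lst[0]+lst[0] = 5+5 = 10 → [5, 5, 0, 0, 0, 6, 10]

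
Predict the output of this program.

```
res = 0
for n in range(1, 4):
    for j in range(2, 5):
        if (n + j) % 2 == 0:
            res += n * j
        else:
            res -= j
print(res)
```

9

n=1,j=2: odd sum, res = 0-2 = -2
n=1,j=3: even sum, res = (-2)+3 = 1
n=1,j=4: odd sum, res = 1-4 = -3
n=2,j=2: even sum, res = (-3)+4 = 1
n=2,j=3: odd sum, res = 1-3 = -2
n=2,j=4: even sum, res = (-2)+8 = 6
n=3,j=2: odd sum, res = 6-2 = 4
n=3,j=3: even sum, res = 4+9 = 13
n=3,j=4: odd sum, res = 13-4 = 9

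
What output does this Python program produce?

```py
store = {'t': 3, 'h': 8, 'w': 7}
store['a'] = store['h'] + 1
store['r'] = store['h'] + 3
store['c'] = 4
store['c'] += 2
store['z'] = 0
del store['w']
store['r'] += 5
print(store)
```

store['a'] = store['h']+1 = 9 → {'t': 3, 'h': 8, 'w': 7, 'a': 9}
store['r'] = store['h']+3 = 11 → {'t': 3, 'h': 8, 'w': 7, 'a': 9, 'r': 11}
store['c'] = 4 → {'t': 3, 'h': 8, 'w': 7, 'a': 9, 'r': 11, 'c': 4}
store['c'] = 4+2 = 6 → {'t': 3, 'h': 8, 'w': 7, 'a': 9, 'r': 11, 'c': 6}
store['z'] = 0 → {'t': 3, 'h': 8, 'w': 7, 'a': 9, 'r': 11, 'c': 6, 'z': 0}
del 'w' → {'t': 3, 'h': 8, 'a': 9, 'r': 11, 'c': 6, 'z': 0}
store['r'] = 11+5 = 16 → {'t': 3, 'h': 8, 'a': 9, 'r': 16, 'c': 6, 'z': 0}

{'t': 3, 'h': 8, 'a': 9, 'r': 16, 'c': 6, 'z': 0}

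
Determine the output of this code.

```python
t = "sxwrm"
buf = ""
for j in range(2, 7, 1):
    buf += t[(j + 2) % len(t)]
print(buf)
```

msxwr

j=2: add t[4]='m' → 'm'
j=3: add t[0]='s' → 'ms'
j=4: add t[1]='x' → 'msx'
j=5: add t[2]='w' → 'msxw'
j=6: add t[3]='r' → 'msxwr'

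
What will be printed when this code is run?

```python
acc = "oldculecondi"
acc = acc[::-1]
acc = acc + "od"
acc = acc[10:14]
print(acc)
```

lood

reverse → 'idnocelucdlo'
+ 'od' → 'idnocelucdlood'
slice [10:14] → 'lood'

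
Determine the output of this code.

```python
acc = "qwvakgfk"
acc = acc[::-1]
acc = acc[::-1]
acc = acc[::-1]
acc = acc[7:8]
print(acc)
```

q

reverse → 'kfgkavwq'
reverse → 'qwvakgfk'
reverse → 'kfgkavwq'
slice [7:8] → 'q'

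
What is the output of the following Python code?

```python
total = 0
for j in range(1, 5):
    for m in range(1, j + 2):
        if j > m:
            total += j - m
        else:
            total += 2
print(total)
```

j=1,m=1: not 1>1, total = 0+2 = 2
j=1,m=2: not 1>2, total = 2+2 = 4
j=2,m=1: 2>1, total = 4+1 = 5
j=2,m=2: not 2>2, total = 5+2 = 7
j=2,m=3: not 2>3, total = 7+2 = 9
j=3,m=1: 3>1, total = 9+2 = 11
j=3,m=2: 3>2, total = 11+1 = 12
j=3,m=3: not 3>3, total = 12+2 = 14
j=3,m=4: not 3>4, total = 14+2 = 16
j=4,m=1: 4>1, total = 16+3 = 19
j=4,m=2: 4>2, total = 19+2 = 21
j=4,m=3: 4>3, total = 21+1 = 22
j=4,m=4: not 4>4, total = 22+2 = 24
j=4,m=5: not 4>5, total = 24+2 = 26

26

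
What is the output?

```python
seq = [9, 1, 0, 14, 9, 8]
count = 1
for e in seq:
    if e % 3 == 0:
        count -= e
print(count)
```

e=9: %3==0, count = 1-9 = -8
e=1: not %3==0
e=0: %3==0, count = (-8)-0 = -8
e=14: not %3==0
e=9: %3==0, count = (-8)-9 = -17
e=8: not %3==0

-17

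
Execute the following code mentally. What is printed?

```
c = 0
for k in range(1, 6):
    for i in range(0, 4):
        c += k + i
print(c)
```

k=1,i=0: c = 0+1 = 1
k=1,i=1: c = 1+2 = 3
k=1,i=2: c = 3+3 = 6
k=1,i=3: c = 6+4 = 10
k=2,i=0: c = 10+2 = 12
k=2,i=1: c = 12+3 = 15
k=2,i=2: c = 15+4 = 19
k=2,i=3: c = 19+5 = 24
k=3,i=0: c = 24+3 = 27
k=3,i=1: c = 27+4 = 31
k=3,i=2: c = 31+5 = 36
k=3,i=3: c = 36+6 = 42
k=4,i=0: c = 42+4 = 46
k=4,i=1: c = 46+5 = 51
k=4,i=2: c = 51+6 = 57
k=4,i=3: c = 57+7 = 64
k=5,i=0: c = 64+5 = 69
k=5,i=1: c = 69+6 = 75
k=5,i=2: c = 75+7 = 82
k=5,i=3: c = 82+8 = 90

90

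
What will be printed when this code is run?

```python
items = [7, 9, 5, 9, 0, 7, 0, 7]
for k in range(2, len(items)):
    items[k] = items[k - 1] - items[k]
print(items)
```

k=2: items[2] = 9-5 = 4 → [7, 9, 4, 9, 0, 7, 0, 7]
k=3: items[3] = 4-9 = -5 → [7, 9, 4, -5, 0, 7, 0, 7]
k=4: items[4] = (-5)-0 = -5 → [7, 9, 4, -5, -5, 7, 0, 7]
k=5: items[5] = (-5)-7 = -12 → [7, 9, 4, -5, -5, -12, 0, 7]
k=6: items[6] = (-12)-0 = -12 → [7, 9, 4, -5, -5, -12, -12, 7]
k=7: items[7] = (-12)-7 = -19 → [7, 9, 4, -5, -5, -12, -12, -19]

[7, 9, 4, -5, -5, -12, -12, -19]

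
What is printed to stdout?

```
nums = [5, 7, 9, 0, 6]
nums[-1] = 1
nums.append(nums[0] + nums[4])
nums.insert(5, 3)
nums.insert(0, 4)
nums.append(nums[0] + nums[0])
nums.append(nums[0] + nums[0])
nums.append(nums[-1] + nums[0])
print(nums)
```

[4, 5, 7, 9, 0, 1, 3, 6, 8, 8, 12]

nums[-1] = 1 → [5, 7, 9, 0, 1]
append nums[0]+nums[4] = 5+1 = 6 → [5, 7, 9, 0, 1, 6]
insert 3 at 5 → [5, 7, 9, 0, 1, 3, 6]
insert 4 at 0 → [4, 5, 7, 9, 0, 1, 3, 6]
append nums[0]+nums[0] = 4+4 = 8 → [4, 5, 7, 9, 0, 1, 3, 6, 8]
append nums[0]+nums[0] = 4+4 = 8 → [4, 5, 7, 9, 0, 1, 3, 6, 8, 8]
append nums[-1]+nums[0] = 8+4 = 12 → [4, 5, 7, 9, 0, 1, 3, 6, 8, 8, 12]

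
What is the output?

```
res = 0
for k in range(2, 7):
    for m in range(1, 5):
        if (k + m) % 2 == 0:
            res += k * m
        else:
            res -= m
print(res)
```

k=2,m=1: odd sum, res = 0-1 = -1
k=2,m=2: even sum, res = (-1)+4 = 3
k=2,m=3: odd sum, res = 3-3 = 0
k=2,m=4: even sum, res = 0+8 = 8
k=3,m=1: even sum, res = 8+3 = 11
k=3,m=2: odd sum, res = 11-2 = 9
k=3,m=3: even sum, res = 9+9 = 18
k=3,m=4: odd sum, res = 18-4 = 14
k=4,m=1: odd sum, res = 14-1 = 13
k=4,m=2: even sum, res = 13+8 = 21
k=4,m=3: odd sum, res = 21-3 = 18
k=4,m=4: even sum, res = 18+16 = 34
k=5,m=1: even sum, res = 34+5 = 39
k=5,m=2: odd sum, res = 39-2 = 37
k=5,m=3: even sum, res = 37+15 = 52
k=5,m=4: odd sum, res = 52-4 = 48
k=6,m=1: odd sum, res = 48-1 = 47
k=6,m=2: even sum, res = 47+12 = 59
k=6,m=3: odd sum, res = 59-3 = 56
k=6,m=4: even sum, res = 56+24 = 80

80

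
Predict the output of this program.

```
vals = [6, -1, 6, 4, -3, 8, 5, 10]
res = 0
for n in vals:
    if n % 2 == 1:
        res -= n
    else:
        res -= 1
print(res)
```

-6

n=6: not odd, res = 0-1 = -1
n=-1: odd, res = (-1)-(-1) = 0
n=6: not odd, res = 0-1 = -1
n=4: not odd, res = (-1)-1 = -2
n=-3: odd, res = (-2)-(-3) = 1
n=8: not odd, res = 1-1 = 0
n=5: odd, res = 0-5 = -5
n=10: not odd, res = (-5)-1 = -6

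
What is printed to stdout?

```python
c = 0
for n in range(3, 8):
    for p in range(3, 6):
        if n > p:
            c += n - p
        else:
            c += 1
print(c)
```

25

n=3,p=3: not 3>3, c = 0+1 = 1
n=3,p=4: not 3>4, c = 1+1 = 2
n=3,p=5: not 3>5, c = 2+1 = 3
n=4,p=3: 4>3, c = 3+1 = 4
n=4,p=4: not 4>4, c = 4+1 = 5
n=4,p=5: not 4>5, c = 5+1 = 6
n=5,p=3: 5>3, c = 6+2 = 8
n=5,p=4: 5>4, c = 8+1 = 9
n=5,p=5: not 5>5, c = 9+1 = 10
n=6,p=3: 6>3, c = 10+3 = 13
n=6,p=4: 6>4, c = 13+2 = 15
n=6,p=5: 6>5, c = 15+1 = 16
n=7,p=3: 7>3, c = 16+4 = 20
n=7,p=4: 7>4, c = 20+3 = 23
n=7,p=5: 7>5, c = 23+2 = 25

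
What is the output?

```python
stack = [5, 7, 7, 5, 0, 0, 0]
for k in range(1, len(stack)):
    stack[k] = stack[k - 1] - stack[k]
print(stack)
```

k=1: stack[1] = 5-7 = -2 → [5, -2, 7, 5, 0, 0, 0]
k=2: stack[2] = (-2)-7 = -9 → [5, -2, -9, 5, 0, 0, 0]
k=3: stack[3] = (-9)-5 = -14 → [5, -2, -9, -14, 0, 0, 0]
k=4: stack[4] = (-14)-0 = -14 → [5, -2, -9, -14, -14, 0, 0]
k=5: stack[5] = (-14)-0 = -14 → [5, -2, -9, -14, -14, -14, 0]
k=6: stack[6] = (-14)-0 = -14 → [5, -2, -9, -14, -14, -14, -14]

[5, -2, -9, -14, -14, -14, -14]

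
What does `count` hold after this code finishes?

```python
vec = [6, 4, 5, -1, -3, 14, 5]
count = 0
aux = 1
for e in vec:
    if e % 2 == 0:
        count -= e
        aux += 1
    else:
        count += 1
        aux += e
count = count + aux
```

-10

e=6: even, count = 0-6 = -6; aux=2
e=4: even, count = (-6)-4 = -10; aux=3
e=5: not even, count = (-10)+1 = -9; aux=8
e=-1: not even, count = (-9)+1 = -8; aux=7
e=-3: not even, count = (-8)+1 = -7; aux=4
e=14: even, count = (-7)-14 = -21; aux=5
e=5: not even, count = (-21)+1 = -20; aux=10
count+aux = (-20)+10 = -10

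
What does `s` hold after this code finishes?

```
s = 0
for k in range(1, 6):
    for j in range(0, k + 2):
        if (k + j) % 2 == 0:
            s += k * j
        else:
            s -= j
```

k=1,j=0: odd sum, s = 0-0 = 0
k=1,j=1: even sum, s = 0+1 = 1
k=1,j=2: odd sum, s = 1-2 = -1
k=2,j=0: even sum, s = (-1)+0 = -1
k=2,j=1: odd sum, s = (-1)-1 = -2
k=2,j=2: even sum, s = (-2)+4 = 2
k=2,j=3: odd sum, s = 2-3 = -1
k=3,j=0: odd sum, s = (-1)-0 = -1
k=3,j=1: even sum, s = (-1)+3 = 2
k=3,j=2: odd sum, s = 2-2 = 0
k=3,j=3: even sum, s = 0+9 = 9
k=3,j=4: odd sum, s = 9-4 = 5
k=4,j=0: even sum, s = 5+0 = 5
k=4,j=1: odd sum, s = 5-1 = 4
k=4,j=2: even sum, s = 4+8 = 12
k=4,j=3: odd sum, s = 12-3 = 9
k=4,j=4: even sum, s = 9+16 = 25
k=4,j=5: odd sum, s = 25-5 = 20
k=5,j=0: odd sum, s = 20-0 = 20
k=5,j=1: even sum, s = 20+5 = 25
k=5,j=2: odd sum, s = 25-2 = 23
k=5,j=3: even sum, s = 23+15 = 38
k=5,j=4: odd sum, s = 38-4 = 34
k=5,j=5: even sum, s = 34+25 = 59
k=5,j=6: odd sum, s = 59-6 = 53

53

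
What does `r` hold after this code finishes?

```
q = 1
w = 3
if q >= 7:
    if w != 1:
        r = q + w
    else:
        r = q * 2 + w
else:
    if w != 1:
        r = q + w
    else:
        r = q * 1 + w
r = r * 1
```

4

q=1, w=3
q >= 7 is False; w != 1 is True
→ r = q + w = 4
r = 4*1 = 4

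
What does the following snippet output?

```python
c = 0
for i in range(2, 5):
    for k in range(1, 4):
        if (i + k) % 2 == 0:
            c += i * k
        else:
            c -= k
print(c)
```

i=2,k=1: odd sum, c = 0-1 = -1
i=2,k=2: even sum, c = (-1)+4 = 3
i=2,k=3: odd sum, c = 3-3 = 0
i=3,k=1: even sum, c = 0+3 = 3
i=3,k=2: odd sum, c = 3-2 = 1
i=3,k=3: even sum, c = 1+9 = 10
i=4,k=1: odd sum, c = 10-1 = 9
i=4,k=2: even sum, c = 9+8 = 17
i=4,k=3: odd sum, c = 17-3 = 14

14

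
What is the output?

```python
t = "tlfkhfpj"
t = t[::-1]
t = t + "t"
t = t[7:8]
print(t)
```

reverse → 'jpfhkflt'
+ 't' → 'jpfhkfltt'
slice [7:8] → 't'

t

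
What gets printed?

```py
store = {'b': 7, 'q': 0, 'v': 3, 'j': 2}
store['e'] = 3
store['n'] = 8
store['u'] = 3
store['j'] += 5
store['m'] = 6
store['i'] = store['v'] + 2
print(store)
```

{'b': 7, 'q': 0, 'v': 3, 'j': 7, 'e': 3, 'n': 8, 'u': 3, 'm': 6, 'i': 5}

store['e'] = 3 → {'b': 7, 'q': 0, 'v': 3, 'j': 2, 'e': 3}
store['n'] = 8 → {'b': 7, 'q': 0, 'v': 3, 'j': 2, 'e': 3, 'n': 8}
store['u'] = 3 → {'b': 7, 'q': 0, 'v': 3, 'j': 2, 'e': 3, 'n': 8, 'u': 3}
store['j'] = 2+5 = 7 → {'b': 7, 'q': 0, 'v': 3, 'j': 7, 'e': 3, 'n': 8, 'u': 3}
store['m'] = 6 → {'b': 7, 'q': 0, 'v': 3, 'j': 7, 'e': 3, 'n': 8, 'u': 3, 'm': 6}
store['i'] = store['v']+2 = 5 → {'b': 7, 'q': 0, 'v': 3, 'j': 7, 'e': 3, 'n': 8, 'u': 3, 'm': 6, 'i': 5}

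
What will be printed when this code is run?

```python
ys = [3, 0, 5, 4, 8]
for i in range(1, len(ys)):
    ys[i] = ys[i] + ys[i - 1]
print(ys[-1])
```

20

i=1: ys[1] = 0+3 = 3 → [3, 3, 5, 4, 8]
i=2: ys[2] = 5+3 = 8 → [3, 3, 8, 4, 8]
i=3: ys[3] = 4+8 = 12 → [3, 3, 8, 12, 8]
i=4: ys[4] = 8+12 = 20 → [3, 3, 8, 12, 20]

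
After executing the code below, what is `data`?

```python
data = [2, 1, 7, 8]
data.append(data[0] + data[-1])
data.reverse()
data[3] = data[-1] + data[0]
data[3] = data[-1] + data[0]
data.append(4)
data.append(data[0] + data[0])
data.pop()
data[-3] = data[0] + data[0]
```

[10, 8, 7, 20, 2, 4]

append data[0]+data[-1] = 2+8 = 10 → [2, 1, 7, 8, 10]
reverse → [10, 8, 7, 1, 2]
data[3] = data[-1]+data[0] = 2+10 = 12 → [10, 8, 7, 12, 2]
data[3] = data[-1]+data[0] = 2+10 = 12 → [10, 8, 7, 12, 2]
append 4 → [10, 8, 7, 12, 2, 4]
append data[0]+data[0] = 10+10 = 20 → [10, 8, 7, 12, 2, 4, 20]
pop() removes 20 → [10, 8, 7, 12, 2, 4]
data[-3] = data[0]+data[0] = 10+10 = 20 → [10, 8, 7, 20, 2, 4]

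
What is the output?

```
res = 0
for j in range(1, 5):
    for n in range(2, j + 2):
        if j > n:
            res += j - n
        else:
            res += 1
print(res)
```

11

j=1,n=2: not 1>2, res = 0+1 = 1
j=2,n=2: not 2>2, res = 1+1 = 2
j=2,n=3: not 2>3, res = 2+1 = 3
j=3,n=2: 3>2, res = 3+1 = 4
j=3,n=3: not 3>3, res = 4+1 = 5
j=3,n=4: not 3>4, res = 5+1 = 6
j=4,n=2: 4>2, res = 6+2 = 8
j=4,n=3: 4>3, res = 8+1 = 9
j=4,n=4: not 4>4, res = 9+1 = 10
j=4,n=5: not 4>5, res = 10+1 = 11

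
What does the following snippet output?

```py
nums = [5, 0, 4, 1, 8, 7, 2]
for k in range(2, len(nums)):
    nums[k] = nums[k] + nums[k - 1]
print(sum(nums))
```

69

k=2: nums[2] = 4+0 = 4 → [5, 0, 4, 1, 8, 7, 2]
k=3: nums[3] = 1+4 = 5 → [5, 0, 4, 5, 8, 7, 2]
k=4: nums[4] = 8+5 = 13 → [5, 0, 4, 5, 13, 7, 2]
k=5: nums[5] = 7+13 = 20 → [5, 0, 4, 5, 13, 20, 2]
k=6: nums[6] = 2+20 = 22 → [5, 0, 4, 5, 13, 20, 22]
sum = 69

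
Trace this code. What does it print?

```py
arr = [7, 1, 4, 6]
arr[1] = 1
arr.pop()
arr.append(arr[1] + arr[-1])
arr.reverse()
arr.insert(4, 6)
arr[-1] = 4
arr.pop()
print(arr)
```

[5, 4, 1, 7]

arr[1] = 1 → [7, 1, 4, 6]
pop() removes 6 → [7, 1, 4]
append arr[1]+arr[-1] = 1+4 = 5 → [7, 1, 4, 5]
reverse → [5, 4, 1, 7]
insert 6 at 4 → [5, 4, 1, 7, 6]
arr[-1] = 4 → [5, 4, 1, 7, 4]
pop() removes 4 → [5, 4, 1, 7]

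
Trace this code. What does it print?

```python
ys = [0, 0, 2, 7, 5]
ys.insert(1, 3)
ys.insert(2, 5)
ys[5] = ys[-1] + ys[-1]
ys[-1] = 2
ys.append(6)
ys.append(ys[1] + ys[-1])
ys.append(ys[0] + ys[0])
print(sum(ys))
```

37

insert 3 at 1 → [0, 3, 0, 2, 7, 5]
insert 5 at 2 → [0, 3, 5, 0, 2, 7, 5]
ys[5] = ys[-1]+ys[-1] = 5+5 = 10 → [0, 3, 5, 0, 2, 10, 5]
ys[-1] = 2 → [0, 3, 5, 0, 2, 10, 2]
append 6 → [0, 3, 5, 0, 2, 10, 2, 6]
append ys[1]+ys[-1] = 3+6 = 9 → [0, 3, 5, 0, 2, 10, 2, 6, 9]
append ys[0]+ys[0] = 0+0 = 0 → [0, 3, 5, 0, 2, 10, 2, 6, 9, 0]
sum = 37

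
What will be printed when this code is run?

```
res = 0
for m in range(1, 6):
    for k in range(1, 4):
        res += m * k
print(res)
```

m=1,k=1: res = 0+1 = 1
m=1,k=2: res = 1+2 = 3
m=1,k=3: res = 3+3 = 6
m=2,k=1: res = 6+2 = 8
m=2,k=2: res = 8+4 = 12
m=2,k=3: res = 12+6 = 18
m=3,k=1: res = 18+3 = 21
m=3,k=2: res = 21+6 = 27
m=3,k=3: res = 27+9 = 36
m=4,k=1: res = 36+4 = 40
m=4,k=2: res = 40+8 = 48
m=4,k=3: res = 48+12 = 60
m=5,k=1: res = 60+5 = 65
m=5,k=2: res = 65+10 = 75
m=5,k=3: res = 75+15 = 90

90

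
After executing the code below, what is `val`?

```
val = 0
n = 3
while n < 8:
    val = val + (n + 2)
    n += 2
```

n=3: val = 0+5 = 5
n=5: val = 5+7 = 12
n=7: val = 12+9 = 21

21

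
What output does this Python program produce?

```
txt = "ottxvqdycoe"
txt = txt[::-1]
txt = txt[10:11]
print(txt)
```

reverse → 'eocydqvxtto'
slice [10:11] → 'o'

o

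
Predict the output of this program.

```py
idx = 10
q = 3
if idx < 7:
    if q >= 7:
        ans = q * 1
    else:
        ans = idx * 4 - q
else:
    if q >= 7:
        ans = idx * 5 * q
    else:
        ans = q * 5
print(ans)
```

idx=10, q=3
idx < 7 is False; q >= 7 is False
→ ans = q * 5 = 15

15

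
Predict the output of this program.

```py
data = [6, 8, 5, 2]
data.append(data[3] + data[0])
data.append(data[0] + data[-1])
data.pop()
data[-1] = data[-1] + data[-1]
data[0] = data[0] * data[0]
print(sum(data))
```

append data[3]+data[0] = 2+6 = 8 → [6, 8, 5, 2, 8]
append data[0]+data[-1] = 6+8 = 14 → [6, 8, 5, 2, 8, 14]
pop() removes 14 → [6, 8, 5, 2, 8]
data[-1] = data[-1]+data[-1] = 8+8 = 16 → [6, 8, 5, 2, 16]
data[0] = data[0]*data[0] = 6*6 = 36 → [36, 8, 5, 2, 16]
sum = 67

67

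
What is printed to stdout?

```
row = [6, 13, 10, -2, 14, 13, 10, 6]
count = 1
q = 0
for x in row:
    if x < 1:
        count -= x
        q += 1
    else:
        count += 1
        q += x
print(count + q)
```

x=6: not <1, count = 1+1 = 2; q=6
x=13: not <1, count = 2+1 = 3; q=19
x=10: not <1, count = 3+1 = 4; q=29
x=-2: <1, count = 4-(-2) = 6; q=30
x=14: not <1, count = 6+1 = 7; q=44
x=13: not <1, count = 7+1 = 8; q=57
x=10: not <1, count = 8+1 = 9; q=67
x=6: not <1, count = 9+1 = 10; q=73
count+q = 10+73 = 83

83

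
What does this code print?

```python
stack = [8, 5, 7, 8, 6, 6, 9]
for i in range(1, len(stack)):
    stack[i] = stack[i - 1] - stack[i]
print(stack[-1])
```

i=1: stack[1] = 8-5 = 3 → [8, 3, 7, 8, 6, 6, 9]
i=2: stack[2] = 3-7 = -4 → [8, 3, -4, 8, 6, 6, 9]
i=3: stack[3] = (-4)-8 = -12 → [8, 3, -4, -12, 6, 6, 9]
i=4: stack[4] = (-12)-6 = -18 → [8, 3, -4, -12, -18, 6, 9]
i=5: stack[5] = (-18)-6 = -24 → [8, 3, -4, -12, -18, -24, 9]
i=6: stack[6] = (-24)-9 = -33 → [8, 3, -4, -12, -18, -24, -33]

-33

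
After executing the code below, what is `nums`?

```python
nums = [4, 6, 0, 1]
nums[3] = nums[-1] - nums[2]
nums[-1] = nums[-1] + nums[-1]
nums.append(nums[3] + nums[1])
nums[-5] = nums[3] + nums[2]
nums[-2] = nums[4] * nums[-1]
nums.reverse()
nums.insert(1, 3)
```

[8, 3, 64, 0, 6, 2]

nums[3] = nums[-1]-nums[2] = 1-0 = 1 → [4, 6, 0, 1]
nums[-1] = nums[-1]+nums[-1] = 1+1 = 2 → [4, 6, 0, 2]
append nums[3]+nums[1] = 2+6 = 8 → [4, 6, 0, 2, 8]
nums[-5] = nums[3]+nums[2] = 2+0 = 2 → [2, 6, 0, 2, 8]
nums[-2] = nums[4]*nums[-1] = 8*8 = 64 → [2, 6, 0, 64, 8]
reverse → [8, 64, 0, 6, 2]
insert 3 at 1 → [8, 3, 64, 0, 6, 2]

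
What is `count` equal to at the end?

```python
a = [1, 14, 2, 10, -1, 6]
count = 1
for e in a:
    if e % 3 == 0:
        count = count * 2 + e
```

e=1: not %3==0
e=14: not %3==0
e=2: not %3==0
e=10: not %3==0
e=-1: not %3==0
e=6: %3==0, count = 1*2+6 = 8

8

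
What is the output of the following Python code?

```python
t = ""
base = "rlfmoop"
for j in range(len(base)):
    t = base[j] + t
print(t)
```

j=0: prepend 'r' → 'r'
j=1: prepend 'l' → 'lr'
j=2: prepend 'f' → 'flr'
j=3: prepend 'm' → 'mflr'
j=4: prepend 'o' → 'omflr'
j=5: prepend 'o' → 'oomflr'
j=6: prepend 'p' → 'poomflr'

poomflr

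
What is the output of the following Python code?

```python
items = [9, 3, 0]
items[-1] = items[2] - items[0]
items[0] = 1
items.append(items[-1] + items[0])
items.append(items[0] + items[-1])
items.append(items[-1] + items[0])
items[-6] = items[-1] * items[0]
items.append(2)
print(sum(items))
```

-31

items[-1] = items[2]-items[0] = 0-9 = -9 → [9, 3, -9]
items[0] = 1 → [1, 3, -9]
append items[-1]+items[0] = (-9)+1 = -8 → [1, 3, -9, -8]
append items[0]+items[-1] = 1+(-8) = -7 → [1, 3, -9, -8, -7]
append items[-1]+items[0] = (-7)+1 = -6 → [1, 3, -9, -8, -7, -6]
items[-6] = items[-1]*items[0] = (-6)*1 = -6 → [-6, 3, -9, -8, -7, -6]
append 2 → [-6, 3, -9, -8, -7, -6, 2]
sum = -31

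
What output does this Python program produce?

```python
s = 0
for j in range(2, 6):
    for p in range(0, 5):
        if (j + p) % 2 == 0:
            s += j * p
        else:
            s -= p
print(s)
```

j=2,p=0: even sum, s = 0+0 = 0
j=2,p=1: odd sum, s = 0-1 = -1
j=2,p=2: even sum, s = (-1)+4 = 3
j=2,p=3: odd sum, s = 3-3 = 0
j=2,p=4: even sum, s = 0+8 = 8
j=3,p=0: odd sum, s = 8-0 = 8
j=3,p=1: even sum, s = 8+3 = 11
j=3,p=2: odd sum, s = 11-2 = 9
j=3,p=3: even sum, s = 9+9 = 18
j=3,p=4: odd sum, s = 18-4 = 14
j=4,p=0: even sum, s = 14+0 = 14
j=4,p=1: odd sum, s = 14-1 = 13
j=4,p=2: even sum, s = 13+8 = 21
j=4,p=3: odd sum, s = 21-3 = 18
j=4,p=4: even sum, s = 18+16 = 34
j=5,p=0: odd sum, s = 34-0 = 34
j=5,p=1: even sum, s = 34+5 = 39
j=5,p=2: odd sum, s = 39-2 = 37
j=5,p=3: even sum, s = 37+15 = 52
j=5,p=4: odd sum, s = 52-4 = 48

48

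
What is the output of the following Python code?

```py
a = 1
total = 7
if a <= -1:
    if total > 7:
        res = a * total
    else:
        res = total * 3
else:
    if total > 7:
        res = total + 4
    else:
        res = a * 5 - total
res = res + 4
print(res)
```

a=1, total=7
a <= -1 is False; total > 7 is False
→ res = a * 5 - total = -2
res = (-2)+4 = 2

2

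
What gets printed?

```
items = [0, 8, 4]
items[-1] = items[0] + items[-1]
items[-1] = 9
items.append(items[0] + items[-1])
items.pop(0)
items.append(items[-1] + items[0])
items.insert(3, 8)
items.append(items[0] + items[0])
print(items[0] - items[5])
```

-8

items[-1] = items[0]+items[-1] = 0+4 = 4 → [0, 8, 4]
items[-1] = 9 → [0, 8, 9]
append items[0]+items[-1] = 0+9 = 9 → [0, 8, 9, 9]
pop(0) removes 0 → [8, 9, 9]
append items[-1]+items[0] = 9+8 = 17 → [8, 9, 9, 17]
insert 8 at 3 → [8, 9, 9, 8, 17]
append items[0]+items[0] = 8+8 = 16 → [8, 9, 9, 8, 17, 16]
items[0]-items[5] = 8-16 = -8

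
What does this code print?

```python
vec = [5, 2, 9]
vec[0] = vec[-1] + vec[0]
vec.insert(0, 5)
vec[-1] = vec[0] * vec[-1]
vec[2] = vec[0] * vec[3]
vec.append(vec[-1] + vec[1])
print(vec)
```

[5, 14, 225, 45, 59]

vec[0] = vec[-1]+vec[0] = 9+5 = 14 → [14, 2, 9]
insert 5 at 0 → [5, 14, 2, 9]
vec[-1] = vec[0]*vec[-1] = 5*9 = 45 → [5, 14, 2, 45]
vec[2] = vec[0]*vec[3] = 5*45 = 225 → [5, 14, 225, 45]
append vec[-1]+vec[1] = 45+14 = 59 → [5, 14, 225, 45, 59]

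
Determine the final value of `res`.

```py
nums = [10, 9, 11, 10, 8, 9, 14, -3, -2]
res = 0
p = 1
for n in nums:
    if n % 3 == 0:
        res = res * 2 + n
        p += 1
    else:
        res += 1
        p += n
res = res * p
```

n=10: not %3==0, res = 0+1 = 1; p=11
n=9: %3==0, res = 1*2+9 = 11; p=12
n=11: not %3==0, res = 11+1 = 12; p=23
n=10: not %3==0, res = 12+1 = 13; p=33
n=8: not %3==0, res = 13+1 = 14; p=41
n=9: %3==0, res = 14*2+9 = 37; p=42
n=14: not %3==0, res = 37+1 = 38; p=56
n=-3: %3==0, res = 38*2+(-3) = 73; p=57
n=-2: not %3==0, res = 73+1 = 74; p=55
res*p = 74*55 = 4070

4070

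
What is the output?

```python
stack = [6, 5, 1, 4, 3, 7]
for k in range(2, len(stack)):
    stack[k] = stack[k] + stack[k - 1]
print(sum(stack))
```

60

k=2: stack[2] = 1+5 = 6 → [6, 5, 6, 4, 3, 7]
k=3: stack[3] = 4+6 = 10 → [6, 5, 6, 10, 3, 7]
k=4: stack[4] = 3+10 = 13 → [6, 5, 6, 10, 13, 7]
k=5: stack[5] = 7+13 = 20 → [6, 5, 6, 10, 13, 20]
sum = 60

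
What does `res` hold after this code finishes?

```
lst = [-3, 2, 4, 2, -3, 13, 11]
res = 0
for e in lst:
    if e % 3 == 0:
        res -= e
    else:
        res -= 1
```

1

e=-3: %3==0, res = 0-(-3) = 3
e=2: not %3==0, res = 3-1 = 2
e=4: not %3==0, res = 2-1 = 1
e=2: not %3==0, res = 1-1 = 0
e=-3: %3==0, res = 0-(-3) = 3
e=13: not %3==0, res = 3-1 = 2
e=11: not %3==0, res = 2-1 = 1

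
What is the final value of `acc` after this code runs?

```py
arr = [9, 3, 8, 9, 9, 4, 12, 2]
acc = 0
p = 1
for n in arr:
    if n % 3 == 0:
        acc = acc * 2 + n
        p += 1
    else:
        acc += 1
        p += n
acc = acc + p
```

265

n=9: %3==0, acc = 0*2+9 = 9; p=2
n=3: %3==0, acc = 9*2+3 = 21; p=3
n=8: not %3==0, acc = 21+1 = 22; p=11
n=9: %3==0, acc = 22*2+9 = 53; p=12
n=9: %3==0, acc = 53*2+9 = 115; p=13
n=4: not %3==0, acc = 115+1 = 116; p=17
n=12: %3==0, acc = 116*2+12 = 244; p=18
n=2: not %3==0, acc = 244+1 = 245; p=20
acc+p = 245+20 = 265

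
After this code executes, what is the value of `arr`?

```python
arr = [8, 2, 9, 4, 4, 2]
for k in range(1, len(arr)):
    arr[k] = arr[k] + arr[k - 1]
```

k=1: arr[1] = 2+8 = 10 → [8, 10, 9, 4, 4, 2]
k=2: arr[2] = 9+10 = 19 → [8, 10, 19, 4, 4, 2]
k=3: arr[3] = 4+19 = 23 → [8, 10, 19, 23, 4, 2]
k=4: arr[4] = 4+23 = 27 → [8, 10, 19, 23, 27, 2]
k=5: arr[5] = 2+27 = 29 → [8, 10, 19, 23, 27, 29]

[8, 10, 19, 23, 27, 29]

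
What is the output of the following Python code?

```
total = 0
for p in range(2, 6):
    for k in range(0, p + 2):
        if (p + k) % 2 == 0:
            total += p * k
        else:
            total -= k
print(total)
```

p=2,k=0: even sum, total = 0+0 = 0
p=2,k=1: odd sum, total = 0-1 = -1
p=2,k=2: even sum, total = (-1)+4 = 3
p=2,k=3: odd sum, total = 3-3 = 0
p=3,k=0: odd sum, total = 0-0 = 0
p=3,k=1: even sum, total = 0+3 = 3
p=3,k=2: odd sum, total = 3-2 = 1
p=3,k=3: even sum, total = 1+9 = 10
p=3,k=4: odd sum, total = 10-4 = 6
p=4,k=0: even sum, total = 6+0 = 6
p=4,k=1: odd sum, total = 6-1 = 5
p=4,k=2: even sum, total = 5+8 = 13
p=4,k=3: odd sum, total = 13-3 = 10
p=4,k=4: even sum, total = 10+16 = 26
p=4,k=5: odd sum, total = 26-5 = 21
p=5,k=0: odd sum, total = 21-0 = 21
p=5,k=1: even sum, total = 21+5 = 26
p=5,k=2: odd sum, total = 26-2 = 24
p=5,k=3: even sum, total = 24+15 = 39
p=5,k=4: odd sum, total = 39-4 = 35
p=5,k=5: even sum, total = 35+25 = 60
p=5,k=6: odd sum, total = 60-6 = 54

54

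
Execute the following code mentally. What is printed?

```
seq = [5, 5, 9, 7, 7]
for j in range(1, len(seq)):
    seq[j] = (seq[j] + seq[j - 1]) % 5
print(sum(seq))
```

j=1: seq[1] = (5+5)%5 = 0 → [5, 0, 9, 7, 7]
j=2: seq[2] = (9+0)%5 = 4 → [5, 0, 4, 7, 7]
j=3: seq[3] = (7+4)%5 = 1 → [5, 0, 4, 1, 7]
j=4: seq[4] = (7+1)%5 = 3 → [5, 0, 4, 1, 3]
sum = 13

13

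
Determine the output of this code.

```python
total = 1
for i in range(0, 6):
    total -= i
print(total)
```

-14

i=0: total = 1-0 = 1
i=1: total = 1-1 = 0
i=2: total = 0-2 = -2
i=3: total = (-2)-3 = -5
i=4: total = (-5)-4 = -9
i=5: total = (-9)-5 = -14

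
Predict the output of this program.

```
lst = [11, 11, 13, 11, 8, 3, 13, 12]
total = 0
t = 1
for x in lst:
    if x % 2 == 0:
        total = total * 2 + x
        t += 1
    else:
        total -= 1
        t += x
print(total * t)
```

520

x=11: not even, total = 0-1 = -1; t=12
x=11: not even, total = (-1)-1 = -2; t=23
x=13: not even, total = (-2)-1 = -3; t=36
x=11: not even, total = (-3)-1 = -4; t=47
x=8: even, total = (-4)*2+8 = 0; t=48
x=3: not even, total = 0-1 = -1; t=51
x=13: not even, total = (-1)-1 = -2; t=64
x=12: even, total = (-2)*2+12 = 8; t=65
total*t = 8*65 = 520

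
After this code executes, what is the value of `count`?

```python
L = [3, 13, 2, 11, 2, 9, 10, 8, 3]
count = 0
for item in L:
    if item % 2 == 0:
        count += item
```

22

item=3: not even
item=13: not even
item=2: even, count = 0+2 = 2
item=11: not even
item=2: even, count = 2+2 = 4
item=9: not even
item=10: even, count = 4+10 = 14
item=8: even, count = 14+8 = 22
item=3: not even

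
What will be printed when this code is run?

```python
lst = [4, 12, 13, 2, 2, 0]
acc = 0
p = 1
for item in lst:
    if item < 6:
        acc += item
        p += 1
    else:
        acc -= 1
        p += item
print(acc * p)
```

item=4: <6, acc = 0+4 = 4; p=2
item=12: not <6, acc = 4-1 = 3; p=14
item=13: not <6, acc = 3-1 = 2; p=27
item=2: <6, acc = 2+2 = 4; p=28
item=2: <6, acc = 4+2 = 6; p=29
item=0: <6, acc = 6+0 = 6; p=30
acc*p = 6*30 = 180

180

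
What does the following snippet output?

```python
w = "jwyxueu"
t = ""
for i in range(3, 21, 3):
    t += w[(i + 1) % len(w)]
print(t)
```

i=3: add w[4]='u' → 'u'
i=6: add w[0]='j' → 'uj'
i=9: add w[3]='x' → 'ujx'
i=12: add w[6]='u' → 'ujxu'
i=15: add w[2]='y' → 'ujxuy'
i=18: add w[5]='e' → 'ujxuye'

ujxuye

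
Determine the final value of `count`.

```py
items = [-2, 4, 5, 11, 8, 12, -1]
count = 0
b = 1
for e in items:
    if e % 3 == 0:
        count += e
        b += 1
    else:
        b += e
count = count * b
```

e=-2: not %3==0; b=-1
e=4: not %3==0; b=3
e=5: not %3==0; b=8
e=11: not %3==0; b=19
e=8: not %3==0; b=27
e=12: %3==0, count = 0+12 = 12; b=28
e=-1: not %3==0; b=27
count*b = 12*27 = 324

324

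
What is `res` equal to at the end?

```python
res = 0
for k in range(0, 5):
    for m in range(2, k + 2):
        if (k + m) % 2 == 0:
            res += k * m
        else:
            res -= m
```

18

k=1,m=2: odd sum, res = 0-2 = -2
k=2,m=2: even sum, res = (-2)+4 = 2
k=2,m=3: odd sum, res = 2-3 = -1
k=3,m=2: odd sum, res = (-1)-2 = -3
k=3,m=3: even sum, res = (-3)+9 = 6
k=3,m=4: odd sum, res = 6-4 = 2
k=4,m=2: even sum, res = 2+8 = 10
k=4,m=3: odd sum, res = 10-3 = 7
k=4,m=4: even sum, res = 7+16 = 23
k=4,m=5: odd sum, res = 23-5 = 18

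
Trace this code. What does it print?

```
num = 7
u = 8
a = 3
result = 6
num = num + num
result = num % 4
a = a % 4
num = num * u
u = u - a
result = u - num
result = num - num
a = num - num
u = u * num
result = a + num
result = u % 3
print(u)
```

560

num = 7+7 = 14
result = 14%4 = 2
a = 3%4 = 3
num = 14*8 = 112
u = 8-3 = 5
result = 5-112 = -107
result = 112-112 = 0
a = 112-112 = 0
u = 5*112 = 560
result = 0+112 = 112
result = 560%3 = 2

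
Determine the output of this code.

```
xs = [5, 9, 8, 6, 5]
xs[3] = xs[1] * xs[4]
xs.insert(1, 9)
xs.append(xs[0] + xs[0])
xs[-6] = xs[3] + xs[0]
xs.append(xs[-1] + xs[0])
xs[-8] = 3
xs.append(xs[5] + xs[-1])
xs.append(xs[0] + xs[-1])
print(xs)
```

[3, 13, 9, 8, 45, 5, 10, 15, 20, 23]

xs[3] = xs[1]*xs[4] = 9*5 = 45 → [5, 9, 8, 45, 5]
insert 9 at 1 → [5, 9, 9, 8, 45, 5]
append xs[0]+xs[0] = 5+5 = 10 → [5, 9, 9, 8, 45, 5, 10]
xs[-6] = xs[3]+xs[0] = 8+5 = 13 → [5, 13, 9, 8, 45, 5, 10]
append xs[-1]+xs[0] = 10+5 = 15 → [5, 13, 9, 8, 45, 5, 10, 15]
xs[-8] = 3 → [3, 13, 9, 8, 45, 5, 10, 15]
append xs[5]+xs[-1] = 5+15 = 20 → [3, 13, 9, 8, 45, 5, 10, 15, 20]
append xs[0]+xs[-1] = 3+20 = 23 → [3, 13, 9, 8, 45, 5, 10, 15, 20, 23]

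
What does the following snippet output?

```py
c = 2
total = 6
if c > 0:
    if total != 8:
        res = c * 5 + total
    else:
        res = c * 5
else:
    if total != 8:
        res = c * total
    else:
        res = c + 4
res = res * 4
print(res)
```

c=2, total=6
c > 0 is True; total != 8 is True
→ res = c * 5 + total = 16
res = 16*4 = 64

64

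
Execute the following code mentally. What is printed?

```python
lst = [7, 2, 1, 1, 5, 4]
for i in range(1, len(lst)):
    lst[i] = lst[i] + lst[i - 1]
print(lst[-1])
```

20

i=1: lst[1] = 2+7 = 9 → [7, 9, 1, 1, 5, 4]
i=2: lst[2] = 1+9 = 10 → [7, 9, 10, 1, 5, 4]
i=3: lst[3] = 1+10 = 11 → [7, 9, 10, 11, 5, 4]
i=4: lst[4] = 5+11 = 16 → [7, 9, 10, 11, 16, 4]
i=5: lst[5] = 4+16 = 20 → [7, 9, 10, 11, 16, 20]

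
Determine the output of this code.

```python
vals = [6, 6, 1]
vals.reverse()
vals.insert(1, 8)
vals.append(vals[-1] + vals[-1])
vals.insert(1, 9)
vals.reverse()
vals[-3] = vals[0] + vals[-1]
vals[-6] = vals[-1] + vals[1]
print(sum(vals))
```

reverse → [1, 6, 6]
insert 8 at 1 → [1, 8, 6, 6]
append vals[-1]+vals[-1] = 6+6 = 12 → [1, 8, 6, 6, 12]
insert 9 at 1 → [1, 9, 8, 6, 6, 12]
reverse → [12, 6, 6, 8, 9, 1]
vals[-3] = vals[0]+vals[-1] = 12+1 = 13 → [12, 6, 6, 13, 9, 1]
vals[-6] = vals[-1]+vals[1] = 1+6 = 7 → [7, 6, 6, 13, 9, 1]
sum = 42

42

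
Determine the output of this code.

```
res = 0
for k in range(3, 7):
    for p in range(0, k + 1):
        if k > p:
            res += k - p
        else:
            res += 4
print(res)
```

68

k=3,p=0: 3>0, res = 0+3 = 3
k=3,p=1: 3>1, res = 3+2 = 5
k=3,p=2: 3>2, res = 5+1 = 6
k=3,p=3: not 3>3, res = 6+4 = 10
k=4,p=0: 4>0, res = 10+4 = 14
k=4,p=1: 4>1, res = 14+3 = 17
k=4,p=2: 4>2, res = 17+2 = 19
k=4,p=3: 4>3, res = 19+1 = 20
k=4,p=4: not 4>4, res = 20+4 = 24
k=5,p=0: 5>0, res = 24+5 = 29
k=5,p=1: 5>1, res = 29+4 = 33
k=5,p=2: 5>2, res = 33+3 = 36
k=5,p=3: 5>3, res = 36+2 = 38
k=5,p=4: 5>4, res = 38+1 = 39
k=5,p=5: not 5>5, res = 39+4 = 43
k=6,p=0: 6>0, res = 43+6 = 49
k=6,p=1: 6>1, res = 49+5 = 54
k=6,p=2: 6>2, res = 54+4 = 58
k=6,p=3: 6>3, res = 58+3 = 61
k=6,p=4: 6>4, res = 61+2 = 63
k=6,p=5: 6>5, res = 63+1 = 64
k=6,p=6: not 6>6, res = 64+4 = 68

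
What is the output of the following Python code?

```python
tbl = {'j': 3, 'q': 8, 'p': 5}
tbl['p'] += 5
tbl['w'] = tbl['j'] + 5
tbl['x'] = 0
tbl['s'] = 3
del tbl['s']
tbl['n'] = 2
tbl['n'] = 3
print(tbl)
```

tbl['p'] = 5+5 = 10 → {'j': 3, 'q': 8, 'p': 10}
tbl['w'] = tbl['j']+5 = 8 → {'j': 3, 'q': 8, 'p': 10, 'w': 8}
tbl['x'] = 0 → {'j': 3, 'q': 8, 'p': 10, 'w': 8, 'x': 0}
tbl['s'] = 3 → {'j': 3, 'q': 8, 'p': 10, 'w': 8, 'x': 0, 's': 3}
del 's' → {'j': 3, 'q': 8, 'p': 10, 'w': 8, 'x': 0}
tbl['n'] = 2 → {'j': 3, 'q': 8, 'p': 10, 'w': 8, 'x': 0, 'n': 2}
tbl['n'] = 3 → {'j': 3, 'q': 8, 'p': 10, 'w': 8, 'x': 0, 'n': 3}

{'j': 3, 'q': 8, 'p': 10, 'w': 8, 'x': 0, 'n': 3}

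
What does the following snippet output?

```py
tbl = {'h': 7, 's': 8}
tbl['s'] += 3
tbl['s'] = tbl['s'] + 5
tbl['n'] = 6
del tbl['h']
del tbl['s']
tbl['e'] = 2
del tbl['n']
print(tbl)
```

{'e': 2}

tbl['s'] = 8+3 = 11 → {'h': 7, 's': 11}
tbl['s'] = tbl['s']+5 = 16 → {'h': 7, 's': 16}
tbl['n'] = 6 → {'h': 7, 's': 16, 'n': 6}
del 'h' → {'s': 16, 'n': 6}
del 's' → {'n': 6}
tbl['e'] = 2 → {'n': 6, 'e': 2}
del 'n' → {'e': 2}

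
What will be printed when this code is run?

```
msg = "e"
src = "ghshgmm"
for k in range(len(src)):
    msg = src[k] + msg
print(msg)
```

k=0: prepend 'g' → 'ge'
k=1: prepend 'h' → 'hge'
k=2: prepend 's' → 'shge'
k=3: prepend 'h' → 'hshge'
k=4: prepend 'g' → 'ghshge'
k=5: prepend 'm' → 'mghshge'
k=6: prepend 'm' → 'mmghshge'

mmghshge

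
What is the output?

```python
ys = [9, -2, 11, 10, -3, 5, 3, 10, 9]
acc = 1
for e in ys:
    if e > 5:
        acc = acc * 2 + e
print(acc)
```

e=9: >5, acc = 1*2+9 = 11
e=-2: not >5
e=11: >5, acc = 11*2+11 = 33
e=10: >5, acc = 33*2+10 = 76
e=-3: not >5
e=5: not >5
e=3: not >5
e=10: >5, acc = 76*2+10 = 162
e=9: >5, acc = 162*2+9 = 333

333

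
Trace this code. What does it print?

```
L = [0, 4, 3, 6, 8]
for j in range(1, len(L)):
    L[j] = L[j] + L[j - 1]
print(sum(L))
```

j=1: L[1] = 4+0 = 4 → [0, 4, 3, 6, 8]
j=2: L[2] = 3+4 = 7 → [0, 4, 7, 6, 8]
j=3: L[3] = 6+7 = 13 → [0, 4, 7, 13, 8]
j=4: L[4] = 8+13 = 21 → [0, 4, 7, 13, 21]
sum = 45

45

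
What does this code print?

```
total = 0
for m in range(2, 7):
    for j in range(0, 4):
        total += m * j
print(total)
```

120

m=2,j=0: total = 0+0 = 0
m=2,j=1: total = 0+2 = 2
m=2,j=2: total = 2+4 = 6
m=2,j=3: total = 6+6 = 12
m=3,j=0: total = 12+0 = 12
m=3,j=1: total = 12+3 = 15
m=3,j=2: total = 15+6 = 21
m=3,j=3: total = 21+9 = 30
m=4,j=0: total = 30+0 = 30
m=4,j=1: total = 30+4 = 34
m=4,j=2: total = 34+8 = 42
m=4,j=3: total = 42+12 = 54
m=5,j=0: total = 54+0 = 54
m=5,j=1: total = 54+5 = 59
m=5,j=2: total = 59+10 = 69
m=5,j=3: total = 69+15 = 84
m=6,j=0: total = 84+0 = 84
m=6,j=1: total = 84+6 = 90
m=6,j=2: total = 90+12 = 102
m=6,j=3: total = 102+18 = 120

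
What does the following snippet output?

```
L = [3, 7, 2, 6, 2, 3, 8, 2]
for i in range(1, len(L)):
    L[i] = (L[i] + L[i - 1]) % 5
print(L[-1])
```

i=1: L[1] = (7+3)%5 = 0 → [3, 0, 2, 6, 2, 3, 8, 2]
i=2: L[2] = (2+0)%5 = 2 → [3, 0, 2, 6, 2, 3, 8, 2]
i=3: L[3] = (6+2)%5 = 3 → [3, 0, 2, 3, 2, 3, 8, 2]
i=4: L[4] = (2+3)%5 = 0 → [3, 0, 2, 3, 0, 3, 8, 2]
i=5: L[5] = (3+0)%5 = 3 → [3, 0, 2, 3, 0, 3, 8, 2]
i=6: L[6] = (8+3)%5 = 1 → [3, 0, 2, 3, 0, 3, 1, 2]
i=7: L[7] = (2+1)%5 = 3 → [3, 0, 2, 3, 0, 3, 1, 3]

3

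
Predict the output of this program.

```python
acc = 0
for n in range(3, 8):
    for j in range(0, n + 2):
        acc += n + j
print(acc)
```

295

n=3,j=0: acc = 0+3 = 3
n=3,j=1: acc = 3+4 = 7
n=3,j=2: acc = 7+5 = 12
n=3,j=3: acc = 12+6 = 18
n=3,j=4: acc = 18+7 = 25
n=4,j=0: acc = 25+4 = 29
n=4,j=1: acc = 29+5 = 34
n=4,j=2: acc = 34+6 = 40
n=4,j=3: acc = 40+7 = 47
n=4,j=4: acc = 47+8 = 55
n=4,j=5: acc = 55+9 = 64
n=5,j=0: acc = 64+5 = 69
n=5,j=1: acc = 69+6 = 75
n=5,j=2: acc = 75+7 = 82
n=5,j=3: acc = 82+8 = 90
n=5,j=4: acc = 90+9 = 99
n=5,j=5: acc = 99+10 = 109
n=5,j=6: acc = 109+11 = 120
n=6,j=0: acc = 120+6 = 126
n=6,j=1: acc = 126+7 = 133
n=6,j=2: acc = 133+8 = 141
n=6,j=3: acc = 141+9 = 150
n=6,j=4: acc = 150+10 = 160
n=6,j=5: acc = 160+11 = 171
n=6,j=6: acc = 171+12 = 183
n=6,j=7: acc = 183+13 = 196
n=7,j=0: acc = 196+7 = 203
n=7,j=1: acc = 203+8 = 211
n=7,j=2: acc = 211+9 = 220
n=7,j=3: acc = 220+10 = 230
n=7,j=4: acc = 230+11 = 241
n=7,j=5: acc = 241+12 = 253
n=7,j=6: acc = 253+13 = 266
n=7,j=7: acc = 266+14 = 280
n=7,j=8: acc = 280+15 = 295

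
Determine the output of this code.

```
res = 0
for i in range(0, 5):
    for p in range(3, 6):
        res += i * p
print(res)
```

i=0,p=3: res = 0+0 = 0
i=0,p=4: res = 0+0 = 0
i=0,p=5: res = 0+0 = 0
i=1,p=3: res = 0+3 = 3
i=1,p=4: res = 3+4 = 7
i=1,p=5: res = 7+5 = 12
i=2,p=3: res = 12+6 = 18
i=2,p=4: res = 18+8 = 26
i=2,p=5: res = 26+10 = 36
i=3,p=3: res = 36+9 = 45
i=3,p=4: res = 45+12 = 57
i=3,p=5: res = 57+15 = 72
i=4,p=3: res = 72+12 = 84
i=4,p=4: res = 84+16 = 100
i=4,p=5: res = 100+20 = 120

120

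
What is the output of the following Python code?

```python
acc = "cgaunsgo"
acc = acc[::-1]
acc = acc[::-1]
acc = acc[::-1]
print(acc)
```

reverse → 'ogsnuagc'
reverse → 'cgaunsgo'
reverse → 'ogsnuagc'

ogsnuagc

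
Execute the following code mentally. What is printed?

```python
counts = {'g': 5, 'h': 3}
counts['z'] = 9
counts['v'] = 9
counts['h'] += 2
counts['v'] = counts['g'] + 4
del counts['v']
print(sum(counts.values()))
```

19

counts['z'] = 9 → {'g': 5, 'h': 3, 'z': 9}
counts['v'] = 9 → {'g': 5, 'h': 3, 'z': 9, 'v': 9}
counts['h'] = 3+2 = 5 → {'g': 5, 'h': 5, 'z': 9, 'v': 9}
counts['v'] = counts['g']+4 = 9 → {'g': 5, 'h': 5, 'z': 9, 'v': 9}
del 'v' → {'g': 5, 'h': 5, 'z': 9}
sum of values = 19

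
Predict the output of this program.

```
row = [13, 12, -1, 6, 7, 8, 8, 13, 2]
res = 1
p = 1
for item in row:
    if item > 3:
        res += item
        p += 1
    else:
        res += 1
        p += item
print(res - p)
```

61

item=13: >3, res = 1+13 = 14; p=2
item=12: >3, res = 14+12 = 26; p=3
item=-1: not >3, res = 26+1 = 27; p=2
item=6: >3, res = 27+6 = 33; p=3
item=7: >3, res = 33+7 = 40; p=4
item=8: >3, res = 40+8 = 48; p=5
item=8: >3, res = 48+8 = 56; p=6
item=13: >3, res = 56+13 = 69; p=7
item=2: not >3, res = 69+1 = 70; p=9
res-p = 70-9 = 61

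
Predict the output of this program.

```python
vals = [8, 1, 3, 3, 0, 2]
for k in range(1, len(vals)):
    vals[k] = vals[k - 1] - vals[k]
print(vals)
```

[8, 7, 4, 1, 1, -1]

k=1: vals[1] = 8-1 = 7 → [8, 7, 3, 3, 0, 2]
k=2: vals[2] = 7-3 = 4 → [8, 7, 4, 3, 0, 2]
k=3: vals[3] = 4-3 = 1 → [8, 7, 4, 1, 0, 2]
k=4: vals[4] = 1-0 = 1 → [8, 7, 4, 1, 1, 2]
k=5: vals[5] = 1-2 = -1 → [8, 7, 4, 1, 1, -1]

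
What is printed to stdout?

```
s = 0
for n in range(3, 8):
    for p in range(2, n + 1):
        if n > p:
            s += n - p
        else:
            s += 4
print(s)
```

n=3,p=2: 3>2, s = 0+1 = 1
n=3,p=3: not 3>3, s = 1+4 = 5
n=4,p=2: 4>2, s = 5+2 = 7
n=4,p=3: 4>3, s = 7+1 = 8
n=4,p=4: not 4>4, s = 8+4 = 12
n=5,p=2: 5>2, s = 12+3 = 15
n=5,p=3: 5>3, s = 15+2 = 17
n=5,p=4: 5>4, s = 17+1 = 18
n=5,p=5: not 5>5, s = 18+4 = 22
n=6,p=2: 6>2, s = 22+4 = 26
n=6,p=3: 6>3, s = 26+3 = 29
n=6,p=4: 6>4, s = 29+2 = 31
n=6,p=5: 6>5, s = 31+1 = 32
n=6,p=6: not 6>6, s = 32+4 = 36
n=7,p=2: 7>2, s = 36+5 = 41
n=7,p=3: 7>3, s = 41+4 = 45
n=7,p=4: 7>4, s = 45+3 = 48
n=7,p=5: 7>5, s = 48+2 = 50
n=7,p=6: 7>6, s = 50+1 = 51
n=7,p=7: not 7>7, s = 51+4 = 55

55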